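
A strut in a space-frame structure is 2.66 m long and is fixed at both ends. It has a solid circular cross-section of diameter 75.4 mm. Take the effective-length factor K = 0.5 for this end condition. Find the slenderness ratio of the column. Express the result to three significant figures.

λ ≈ 70.6

I = πd⁴/64 = π×75.4⁴/64 = 1.587×10^6 mm⁴
A = 4.465×10^3 mm²;  r_min = √(I/A) = √(1.587×10^6/4.465×10^3) = 18.85 mm
L_e = K·L = 0.5 × 2.66 m = 1.330 m = 1330.0 mm
λ = L_e / r_min = 1330.0 / 18.85 = 70.6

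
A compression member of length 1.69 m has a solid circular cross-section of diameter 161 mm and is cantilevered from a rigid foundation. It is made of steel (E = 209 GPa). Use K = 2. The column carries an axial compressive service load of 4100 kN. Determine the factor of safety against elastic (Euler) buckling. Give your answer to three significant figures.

n ≈ 1.45

I = πd⁴/64 = π×161⁴/64 = 3.298×10^7 mm⁴
I = 3.298×10^7 mm⁴ = 3.298×10^-5 m⁴
Effective length L_e = K·L = 2 × 1.69 = 3.380 m
P_cr = π²EI / L_e² = π² × 209×10⁹ × 3.298×10^-5 / 3.380² = 5.955×10^6 N
Factor of safety n = P_cr / P = 5955.1 / 4100 = 1.45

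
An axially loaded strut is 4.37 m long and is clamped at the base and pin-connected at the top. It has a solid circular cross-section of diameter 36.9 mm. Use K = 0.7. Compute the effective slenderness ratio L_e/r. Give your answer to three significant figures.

I = πd⁴/64 = π×36.9⁴/64 = 9.101×10^4 mm⁴
A = 1.069×10^3 mm²;  r_min = √(I/A) = √(9.101×10^4/1.069×10^3) = 9.225 mm
L_e = K·L = 0.7 × 4.37 m = 3.059 m = 3059.0 mm
λ = L_e / r_min = 3059.0 / 9.225 = 332

λ ≈ 332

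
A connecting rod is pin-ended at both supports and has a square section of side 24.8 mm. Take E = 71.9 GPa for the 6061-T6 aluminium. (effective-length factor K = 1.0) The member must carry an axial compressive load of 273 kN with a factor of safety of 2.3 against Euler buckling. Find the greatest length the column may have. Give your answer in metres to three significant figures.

L_max ≈ 0.189 m

I = a⁴/12 = 24.8⁴/12 = 3.152×10^4 mm⁴
I = 3.152×10^-8 m⁴
Required critical load P_cr = n·P = 2.3 × 273 = 627.9 kN = 6.279×10^5 N
From P_cr = π²EI/(K·L)²:  L = (1/K)·√(π²EI/P_cr) = (1/1)·√(π²×7.19×10^10×3.152×10^-8/6.279×10^5)
L = 0.189 m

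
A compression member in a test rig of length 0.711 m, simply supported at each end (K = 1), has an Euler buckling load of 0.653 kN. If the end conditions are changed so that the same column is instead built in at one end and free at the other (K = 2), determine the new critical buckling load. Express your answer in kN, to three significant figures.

P_cr ≈ 0.163 kN

P_cr ∝ 1/K², so P_cr,new = P_cr,old × (K_old/K_new)² = 0.653 × (1/2)²
= 0.653 × 0.2500 = 0.163 kN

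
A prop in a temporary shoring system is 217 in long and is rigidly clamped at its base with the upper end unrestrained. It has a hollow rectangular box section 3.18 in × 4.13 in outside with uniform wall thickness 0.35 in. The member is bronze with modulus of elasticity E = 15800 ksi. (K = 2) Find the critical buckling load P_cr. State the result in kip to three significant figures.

Inner dimensions: h_i = 4.13 − 2×0.35 = 3.430 in, b_i = 3.18 − 2×0.35 = 2.480 in
Weak-axis I_min = (h_o·b_o³ − h_i·b_i³)/12 with b_o = 3.18, b_i = 2.480 in (shorter outer/inner sides).
I_min = (4.13×3.18³ − 3.430×2.480³)/12 = 6.708 in⁴
Effective length L_e = K·L = 2 × 217 = 434.0 in
P_cr = π²EI / L_e² = π² × 15800×10³ × 6.708 / 434.0² = 5.553×10^3 lb

P_cr ≈ 5.55 kip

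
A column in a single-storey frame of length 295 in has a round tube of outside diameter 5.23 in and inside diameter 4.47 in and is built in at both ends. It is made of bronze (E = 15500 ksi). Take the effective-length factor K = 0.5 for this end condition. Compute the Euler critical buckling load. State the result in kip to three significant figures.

P_cr ≈ 120 kip

d_o = 5.23 in, d_i = 4.47 in
I = π(d_o⁴ − d_i⁴)/64 = π(5.23⁴ − 4.470⁴)/64 = 17.13 in⁴
Effective length L_e = K·L = 0.5 × 295 = 147.5 in
P_cr = π²EI / L_e² = π² × 15500×10³ × 17.13 / 147.5² = 1.204×10^5 lb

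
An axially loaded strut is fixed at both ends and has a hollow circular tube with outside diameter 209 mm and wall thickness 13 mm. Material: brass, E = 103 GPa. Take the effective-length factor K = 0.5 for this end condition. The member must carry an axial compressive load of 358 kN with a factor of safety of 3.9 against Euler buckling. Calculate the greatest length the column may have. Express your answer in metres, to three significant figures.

Inner diameter d_i = 209 − 2×13 = 183.0 mm
I = π(d_o⁴ − d_i⁴)/64 = π(209⁴ − 183.0⁴)/64 = 3.861×10^7 mm⁴
I = 3.861×10^-5 m⁴
Required critical load P_cr = n·P = 3.9 × 358 = 1396 kN = 1.396×10^6 N
From P_cr = π²EI/(K·L)²:  L = (1/K)·√(π²EI/P_cr) = (1/0.5)·√(π²×1.03×10^11×3.861×10^-5/1.396×10^6)
L = 10.6 m

L_max ≈ 10.6 m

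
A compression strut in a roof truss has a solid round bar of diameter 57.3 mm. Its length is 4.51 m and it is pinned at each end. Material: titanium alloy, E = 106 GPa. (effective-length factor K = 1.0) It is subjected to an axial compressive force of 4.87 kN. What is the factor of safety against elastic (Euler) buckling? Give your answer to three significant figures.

n ≈ 5.59

I = πd⁴/64 = π×57.3⁴/64 = 5.292×10^5 mm⁴
I = 5.292×10^5 mm⁴ = 5.292×10^-7 m⁴
Effective length L_e = K·L = 1 × 4.51 = 4.510 m
P_cr = π²EI / L_e² = π² × 106×10⁹ × 5.292×10^-7 / 4.510² = 2.722×10^4 N
Factor of safety n = P_cr / P = 27.217 / 4.87 = 5.59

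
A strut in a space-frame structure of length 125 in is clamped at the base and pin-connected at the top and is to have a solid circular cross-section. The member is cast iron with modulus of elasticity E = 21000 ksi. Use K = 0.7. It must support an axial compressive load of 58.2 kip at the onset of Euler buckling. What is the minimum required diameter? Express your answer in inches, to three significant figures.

d ≈ 2.57 in

L_e = K·L = 0.7 × 125 = 87.50 in
Required I = P_cr·L_e²/(π²E) = 5.820×10^4 × 87.50² / (π² × 2.10×10^7) = 2.150 in⁴
Solid circle: I = πd⁴/64  ⇒  d = (64I/π)^(1/4) = (64×2.150/π)^(1/4) = 2.57 in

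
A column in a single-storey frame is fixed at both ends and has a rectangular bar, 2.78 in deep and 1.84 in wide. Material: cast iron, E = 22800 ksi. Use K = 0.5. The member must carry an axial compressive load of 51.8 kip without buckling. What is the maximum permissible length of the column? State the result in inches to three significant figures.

L_max ≈ 158 in

Buckling occurs about the weak axis: I_min = h·b³/12 with b = 1.84 in (the shorter side).
I_min = 2.78×1.84³/12 = 1.443 in⁴
At the buckling limit P_cr = P = 5.180×10^4 lb
From P_cr = π²EI/(K·L)²:  L = (1/K)·√(π²EI/P_cr) = (1/0.5)·√(π²×2.28×10^7×1.443/5.180×10^4)
L = 158 in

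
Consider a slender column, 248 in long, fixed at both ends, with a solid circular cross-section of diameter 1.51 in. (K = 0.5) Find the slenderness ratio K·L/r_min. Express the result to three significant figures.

For a solid circle r = d/4 = 1.51/4 = 0.3775 in
L_e = K·L = 0.5 × 248 = 124.0 in
λ = L_e / r_min = 124.00 / 0.3775 = 328

λ ≈ 328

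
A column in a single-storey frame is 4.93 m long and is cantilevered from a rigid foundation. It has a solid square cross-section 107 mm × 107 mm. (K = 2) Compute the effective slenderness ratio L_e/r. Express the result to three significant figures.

λ ≈ 319

For a square r = a/√12 = 107/√12 = 30.89 mm
L_e = K·L = 2 × 4.93 m = 9.860 m = 9860.0 mm
λ = L_e / r_min = 9860.0 / 30.89 = 319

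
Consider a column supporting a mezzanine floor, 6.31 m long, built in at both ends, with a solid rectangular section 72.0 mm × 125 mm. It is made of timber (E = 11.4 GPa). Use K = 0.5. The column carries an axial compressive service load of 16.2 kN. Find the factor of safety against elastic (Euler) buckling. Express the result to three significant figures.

Buckling occurs about the weak axis: I_min = h·b³/12 with b = 72.0 mm (the shorter side).
I_min = 125×72.0³/12 = 3.888×10^6 mm⁴
I = 3.888×10^6 mm⁴ = 3.888×10^-6 m⁴
Effective length L_e = K·L = 0.5 × 6.31 = 3.155 m
P_cr = π²EI / L_e² = π² × 11.4×10⁹ × 3.888×10^-6 / 3.155² = 4.395×10^4 N
Factor of safety n = P_cr / P = 43.947 / 16.2 = 2.71

n ≈ 2.71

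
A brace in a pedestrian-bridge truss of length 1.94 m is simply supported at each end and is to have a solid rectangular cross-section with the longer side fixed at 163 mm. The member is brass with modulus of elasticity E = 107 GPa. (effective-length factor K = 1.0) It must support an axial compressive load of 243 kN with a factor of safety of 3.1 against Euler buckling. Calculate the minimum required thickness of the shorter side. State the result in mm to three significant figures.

Required P_cr = n·P = 3.1 × 243 = 753.3 kN
L_e = K·L = 1 × 1.94 = 1.940 m
Required I = P_cr·L_e²/(π²E) = 7.533×10^5 × 1.940² / (π² × 1.07×10^11) = 2.685×10^-6 m⁴
I_req = 2.685×10^6 mm⁴
Rectangle, weak axis: I_min = h·b³/12 with h = 163 mm fixed  ⇒  b = (12I/h)^(1/3) = 58.2 mm

b ≈ 58.2 mm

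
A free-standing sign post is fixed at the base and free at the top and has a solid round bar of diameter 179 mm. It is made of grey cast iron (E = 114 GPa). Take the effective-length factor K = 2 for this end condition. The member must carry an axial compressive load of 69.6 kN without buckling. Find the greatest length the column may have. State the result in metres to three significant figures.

I = πd⁴/64 = π×179⁴/64 = 5.039×10^7 mm⁴
I = 5.039×10^-5 m⁴
At the buckling limit P_cr = P = 6.960×10^4 N
From P_cr = π²EI/(K·L)²:  L = (1/K)·√(π²EI/P_cr) = (1/2)·√(π²×1.14×10^11×5.039×10^-5/6.960×10^4)
L = 14.3 m

L_max ≈ 14.3 m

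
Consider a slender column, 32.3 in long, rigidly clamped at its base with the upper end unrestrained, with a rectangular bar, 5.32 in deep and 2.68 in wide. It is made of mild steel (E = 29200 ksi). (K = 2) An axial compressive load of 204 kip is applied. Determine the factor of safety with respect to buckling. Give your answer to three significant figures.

Buckling occurs about the weak axis: I_min = h·b³/12 with b = 2.68 in (the shorter side).
I_min = 5.32×2.68³/12 = 8.534 in⁴
Effective length L_e = K·L = 2 × 32.3 = 64.60 in
P_cr = π²EI / L_e² = π² × 29200×10³ × 8.534 / 64.60² = 5.893×10^5 lb
Factor of safety n = P_cr / P = 589.32 / 204 = 2.89

n ≈ 2.89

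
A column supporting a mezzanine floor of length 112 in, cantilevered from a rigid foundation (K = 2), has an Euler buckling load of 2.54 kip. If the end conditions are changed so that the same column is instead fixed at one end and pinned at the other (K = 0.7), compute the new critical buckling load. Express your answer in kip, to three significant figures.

P_cr ∝ 1/K², so P_cr,new = P_cr,old × (K_old/K_new)² = 2.54 × (2/0.7)²
= 2.54 × 8.163 = 20.7 kip

P_cr ≈ 20.7 kip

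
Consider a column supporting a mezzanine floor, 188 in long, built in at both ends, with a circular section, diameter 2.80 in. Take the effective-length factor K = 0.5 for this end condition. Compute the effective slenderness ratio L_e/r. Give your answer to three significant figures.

λ ≈ 134

For a solid circle r = d/4 = 2.80/4 = 0.7000 in
L_e = K·L = 0.5 × 188 = 94.00 in
λ = L_e / r_min = 94.000 / 0.7000 = 134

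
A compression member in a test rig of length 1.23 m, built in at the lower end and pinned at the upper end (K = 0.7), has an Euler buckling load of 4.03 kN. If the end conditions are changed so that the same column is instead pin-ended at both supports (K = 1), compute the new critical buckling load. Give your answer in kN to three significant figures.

P_cr ≈ 1.97 kN

P_cr ∝ 1/K², so P_cr,new = P_cr,old × (K_old/K_new)² = 4.03 × (0.7/1)²
= 4.03 × 0.4900 = 1.97 kN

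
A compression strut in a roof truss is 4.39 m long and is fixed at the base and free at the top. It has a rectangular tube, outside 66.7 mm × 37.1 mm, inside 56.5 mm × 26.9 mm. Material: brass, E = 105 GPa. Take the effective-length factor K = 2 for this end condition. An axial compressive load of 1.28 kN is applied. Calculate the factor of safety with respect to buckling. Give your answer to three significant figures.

Weak-axis I_min = (h_o·b_o³ − h_i·b_i³)/12 with b_o = 37.1, b_i = 26.90 mm (shorter outer/inner sides).
I_min = (66.7×37.1³ − 56.50×26.90³)/12 = 1.922×10^5 mm⁴
I = 1.922×10^5 mm⁴ = 1.922×10^-7 m⁴
Effective length L_e = K·L = 2 × 4.39 = 8.780 m
P_cr = π²EI / L_e² = π² × 105×10⁹ × 1.922×10^-7 / 8.780² = 2.584×10^3 N
Factor of safety n = P_cr / P = 2.5836 / 1.28 = 2.02

n ≈ 2.02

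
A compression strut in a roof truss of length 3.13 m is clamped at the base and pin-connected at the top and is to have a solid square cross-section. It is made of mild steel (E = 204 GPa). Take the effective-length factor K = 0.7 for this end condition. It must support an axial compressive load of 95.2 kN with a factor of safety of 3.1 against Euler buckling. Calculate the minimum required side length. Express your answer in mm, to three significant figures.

Required P_cr = n·P = 3.1 × 95.2 = 295.1 kN
L_e = K·L = 0.7 × 3.13 = 2.191 m
Required I = P_cr·L_e²/(π²E) = 2.951×10^5 × 2.191² / (π² × 2.04×10^11) = 7.036×10^-7 m⁴
I_req = 7.036×10^5 mm⁴
Solid square: I = a⁴/12  ⇒  a = (12I)^(1/4) = (12×7.036×10^5)^(1/4) = 53.9 mm

a ≈ 53.9 mm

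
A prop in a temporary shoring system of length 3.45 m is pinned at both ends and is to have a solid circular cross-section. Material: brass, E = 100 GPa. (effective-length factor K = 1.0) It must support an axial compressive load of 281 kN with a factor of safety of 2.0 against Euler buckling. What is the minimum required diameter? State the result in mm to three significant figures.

Required P_cr = n·P = 2.0 × 281 = 562.0 kN
L_e = K·L = 1 × 3.45 = 3.450 m
Required I = P_cr·L_e²/(π²E) = 5.620×10^5 × 3.450² / (π² × 1.00×10^11) = 6.778×10^-6 m⁴
I_req = 6.778×10^6 mm⁴
Solid circle: I = πd⁴/64  ⇒  d = (64I/π)^(1/4) = (64×6.778×10^6/π)^(1/4) = 108 mm

d ≈ 108 mm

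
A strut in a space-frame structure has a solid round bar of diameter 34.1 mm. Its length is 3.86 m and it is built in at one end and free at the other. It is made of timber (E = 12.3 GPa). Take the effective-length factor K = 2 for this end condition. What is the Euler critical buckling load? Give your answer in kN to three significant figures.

P_cr ≈ 0.135 kN

I = πd⁴/64 = π×34.1⁴/64 = 6.637×10^4 mm⁴
I = 6.637×10^4 mm⁴ = 6.637×10^-8 m⁴
Effective length L_e = K·L = 2 × 3.86 = 7.720 m
P_cr = π²EI / L_e² = π² × 12.3×10⁹ × 6.637×10^-8 / 7.720² = 135.2 N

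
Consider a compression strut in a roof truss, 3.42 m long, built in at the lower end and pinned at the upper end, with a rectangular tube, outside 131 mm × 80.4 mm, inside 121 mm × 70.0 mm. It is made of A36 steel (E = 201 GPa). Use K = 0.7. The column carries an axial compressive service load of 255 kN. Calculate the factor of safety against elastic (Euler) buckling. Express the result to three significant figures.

Weak-axis I_min = (h_o·b_o³ − h_i·b_i³)/12 with b_o = 80.4, b_i = 70.00 mm (shorter outer/inner sides).
I_min = (131×80.4³ − 121.0×70.00³)/12 = 2.215×10^6 mm⁴
I = 2.215×10^6 mm⁴ = 2.215×10^-6 m⁴
Effective length L_e = K·L = 0.7 × 3.42 = 2.394 m
P_cr = π²EI / L_e² = π² × 201×10⁹ × 2.215×10^-6 / 2.394² = 7.667×10^5 N
Factor of safety n = P_cr / P = 766.70 / 255 = 3.01

n ≈ 3.01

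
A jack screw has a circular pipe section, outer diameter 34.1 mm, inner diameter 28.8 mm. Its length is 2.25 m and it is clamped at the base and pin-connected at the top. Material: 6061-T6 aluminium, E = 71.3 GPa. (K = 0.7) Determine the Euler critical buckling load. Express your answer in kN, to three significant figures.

d_o = 34.1 mm, d_i = 28.8 mm
I = π(d_o⁴ − d_i⁴)/64 = π(34.1⁴ − 28.80⁴)/64 = 3.260×10^4 mm⁴
I = 3.260×10^4 mm⁴ = 3.260×10^-8 m⁴
Effective length L_e = K·L = 0.7 × 2.25 = 1.575 m
P_cr = π²EI / L_e² = π² × 71.3×10⁹ × 3.260×10^-8 / 1.575² = 9.248×10^3 N

P_cr ≈ 9.25 kN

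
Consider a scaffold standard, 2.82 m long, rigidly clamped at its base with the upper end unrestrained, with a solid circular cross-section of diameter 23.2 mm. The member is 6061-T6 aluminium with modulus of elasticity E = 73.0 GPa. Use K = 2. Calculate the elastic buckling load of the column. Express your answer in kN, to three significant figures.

I = πd⁴/64 = π×23.2⁴/64 = 1.422×10^4 mm⁴
I = 1.422×10^4 mm⁴ = 1.422×10^-8 m⁴
Effective length L_e = K·L = 2 × 2.82 = 5.640 m
P_cr = π²EI / L_e² = π² × 73.0×10⁹ × 1.422×10^-8 / 5.640² = 322.1 N

P_cr ≈ 0.322 kN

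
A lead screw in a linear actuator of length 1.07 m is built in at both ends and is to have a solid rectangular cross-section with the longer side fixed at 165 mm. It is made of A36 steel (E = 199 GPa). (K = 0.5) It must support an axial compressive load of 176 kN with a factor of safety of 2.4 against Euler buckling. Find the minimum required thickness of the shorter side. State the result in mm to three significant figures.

Required P_cr = n·P = 2.4 × 176 = 422.4 kN
L_e = K·L = 0.5 × 1.07 = 0.5350 m
Required I = P_cr·L_e²/(π²E) = 4.224×10^5 × 0.5350² / (π² × 1.99×10^11) = 6.156×10^-8 m⁴
I_req = 6.156×10^4 mm⁴
Rectangle, weak axis: I_min = h·b³/12 with h = 165 mm fixed  ⇒  b = (12I/h)^(1/3) = 16.5 mm

b ≈ 16.5 mm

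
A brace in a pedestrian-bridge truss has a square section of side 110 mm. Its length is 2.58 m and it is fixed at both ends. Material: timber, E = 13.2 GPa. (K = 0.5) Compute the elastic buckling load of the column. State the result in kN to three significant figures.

I = a⁴/12 = 110⁴/12 = 1.220×10^7 mm⁴
I = 1.220×10^7 mm⁴ = 1.220×10^-5 m⁴
Effective length L_e = K·L = 0.5 × 2.58 = 1.290 m
P_cr = π²EI / L_e² = π² × 13.2×10⁹ × 1.220×10^-5 / 1.290² = 9.552×10^5 N

P_cr ≈ 955 kN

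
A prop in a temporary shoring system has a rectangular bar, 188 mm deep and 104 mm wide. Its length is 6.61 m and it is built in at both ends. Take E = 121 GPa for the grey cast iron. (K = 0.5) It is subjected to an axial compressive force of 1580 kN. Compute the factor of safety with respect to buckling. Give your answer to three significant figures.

Buckling occurs about the weak axis: I_min = h·b³/12 with b = 104 mm (the shorter side).
I_min = 188×104³/12 = 1.762×10^7 mm⁴
I = 1.762×10^7 mm⁴ = 1.762×10^-5 m⁴
Effective length L_e = K·L = 0.5 × 6.61 = 3.305 m
P_cr = π²EI / L_e² = π² × 121×10⁹ × 1.762×10^-5 / 3.305² = 1.927×10^6 N
Factor of safety n = P_cr / P = 1926.7 / 1580 = 1.22

n ≈ 1.22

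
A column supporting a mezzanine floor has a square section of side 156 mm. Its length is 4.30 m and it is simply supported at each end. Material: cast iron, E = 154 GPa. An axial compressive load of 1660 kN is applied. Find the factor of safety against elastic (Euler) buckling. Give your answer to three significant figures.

I = a⁴/12 = 156⁴/12 = 4.935×10^7 mm⁴
I = 4.935×10^7 mm⁴ = 4.935×10^-5 m⁴
Effective length L_e = K·L = 1 × 4.30 = 4.300 m
P_cr = π²EI / L_e² = π² × 154×10⁹ × 4.935×10^-5 / 4.300² = 4.057×10^6 N
Factor of safety n = P_cr / P = 4057.0 / 1660 = 2.44

n ≈ 2.44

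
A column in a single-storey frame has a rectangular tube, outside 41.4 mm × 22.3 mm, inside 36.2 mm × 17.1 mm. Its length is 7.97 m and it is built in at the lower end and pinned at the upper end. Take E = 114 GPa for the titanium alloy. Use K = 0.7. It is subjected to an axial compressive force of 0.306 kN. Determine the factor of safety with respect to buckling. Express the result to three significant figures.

n ≈ 2.74

Weak-axis I_min = (h_o·b_o³ − h_i·b_i³)/12 with b_o = 22.3, b_i = 17.10 mm (shorter outer/inner sides).
I_min = (41.4×22.3³ − 36.20×17.10³)/12 = 2.318×10^4 mm⁴
I = 2.318×10^4 mm⁴ = 2.318×10^-8 m⁴
Effective length L_e = K·L = 0.7 × 7.97 = 5.579 m
P_cr = π²EI / L_e² = π² × 114×10⁹ × 2.318×10^-8 / 5.579² = 837.7 N
Factor of safety n = P_cr / P = 0.83775 / 0.306 = 2.74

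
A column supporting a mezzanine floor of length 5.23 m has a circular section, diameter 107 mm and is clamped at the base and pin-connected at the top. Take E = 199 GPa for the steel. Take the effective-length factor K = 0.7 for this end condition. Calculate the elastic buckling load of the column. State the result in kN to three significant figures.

I = πd⁴/64 = π×107⁴/64 = 6.434×10^6 mm⁴
I = 6.434×10^6 mm⁴ = 6.434×10^-6 m⁴
Effective length L_e = K·L = 0.7 × 5.23 = 3.661 m
P_cr = π²EI / L_e² = π² × 199×10⁹ × 6.434×10^-6 / 3.661² = 9.429×10^5 N

P_cr ≈ 943 kN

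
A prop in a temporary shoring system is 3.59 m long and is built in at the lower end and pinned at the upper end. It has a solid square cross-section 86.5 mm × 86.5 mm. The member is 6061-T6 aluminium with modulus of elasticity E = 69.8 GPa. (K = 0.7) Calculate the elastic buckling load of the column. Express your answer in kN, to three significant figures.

I = a⁴/12 = 86.5⁴/12 = 4.665×10^6 mm⁴
I = 4.665×10^6 mm⁴ = 4.665×10^-6 m⁴
Effective length L_e = K·L = 0.7 × 3.59 = 2.513 m
P_cr = π²EI / L_e² = π² × 69.8×10⁹ × 4.665×10^-6 / 2.513² = 5.089×10^5 N

P_cr ≈ 509 kN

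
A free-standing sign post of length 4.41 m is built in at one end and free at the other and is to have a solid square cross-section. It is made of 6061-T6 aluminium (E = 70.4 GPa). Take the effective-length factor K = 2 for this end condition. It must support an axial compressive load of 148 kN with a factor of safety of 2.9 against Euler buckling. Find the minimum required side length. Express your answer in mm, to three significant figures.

a ≈ 155 mm

Required P_cr = n·P = 2.9 × 148 = 429.2 kN
L_e = K·L = 2 × 4.41 = 8.820 m
Required I = P_cr·L_e²/(π²E) = 4.292×10^5 × 8.820² / (π² × 7.04×10^10) = 4.805×10^-5 m⁴
I_req = 4.805×10^7 mm⁴
Solid square: I = a⁴/12  ⇒  a = (12I)^(1/4) = (12×4.805×10^7)^(1/4) = 155 mm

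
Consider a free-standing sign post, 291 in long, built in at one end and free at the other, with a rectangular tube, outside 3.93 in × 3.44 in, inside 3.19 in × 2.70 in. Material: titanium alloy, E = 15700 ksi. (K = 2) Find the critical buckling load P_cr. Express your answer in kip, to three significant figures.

Weak-axis I_min = (h_o·b_o³ − h_i·b_i³)/12 with b_o = 3.44, b_i = 2.700 in (shorter outer/inner sides).
I_min = (3.93×3.44³ − 3.190×2.700³)/12 = 8.099 in⁴
Effective length L_e = K·L = 2 × 291 = 582.0 in
P_cr = π²EI / L_e² = π² × 15700×10³ × 8.099 / 582.0² = 3.705×10^3 lb

P_cr ≈ 3.71 kip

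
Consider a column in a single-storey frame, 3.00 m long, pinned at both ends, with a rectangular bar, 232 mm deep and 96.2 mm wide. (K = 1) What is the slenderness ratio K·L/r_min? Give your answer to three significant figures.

Buckling occurs about the weak axis: I_min = h·b³/12 with b = 96.2 mm (the shorter side).
I_min = 232×96.2³/12 = 1.721×10^7 mm⁴
A = 2.232×10^4 mm²;  r_min = √(I/A) = √(1.721×10^7/2.232×10^4) = 27.77 mm
L_e = K·L = 1 × 3.00 m = 3.000 m = 3000.0 mm
λ = L_e / r_min = 3000.0 / 27.77 = 108

λ ≈ 108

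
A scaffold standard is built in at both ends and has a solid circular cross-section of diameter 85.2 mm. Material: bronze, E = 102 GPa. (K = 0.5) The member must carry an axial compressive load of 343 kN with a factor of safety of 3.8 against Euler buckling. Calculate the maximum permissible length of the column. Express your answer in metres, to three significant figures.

L_max ≈ 2.83 m

I = πd⁴/64 = π×85.2⁴/64 = 2.587×10^6 mm⁴
I = 2.587×10^-6 m⁴
Required critical load P_cr = n·P = 3.8 × 343 = 1303 kN = 1.303×10^6 N
From P_cr = π²EI/(K·L)²:  L = (1/K)·√(π²EI/P_cr) = (1/0.5)·√(π²×1.02×10^11×2.587×10^-6/1.303×10^6)
L = 2.83 m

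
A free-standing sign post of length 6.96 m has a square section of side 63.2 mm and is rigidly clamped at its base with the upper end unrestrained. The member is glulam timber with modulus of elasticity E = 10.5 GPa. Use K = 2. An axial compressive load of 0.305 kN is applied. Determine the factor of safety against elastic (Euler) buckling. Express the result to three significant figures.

I = a⁴/12 = 63.2⁴/12 = 1.329×10^6 mm⁴
I = 1.329×10^6 mm⁴ = 1.329×10^-6 m⁴
Effective length L_e = K·L = 2 × 6.96 = 13.92 m
P_cr = π²EI / L_e² = π² × 10.5×10⁹ × 1.329×10^-6 / 13.92² = 711.0 N
Factor of safety n = P_cr / P = 0.71105 / 0.305 = 2.33

n ≈ 2.33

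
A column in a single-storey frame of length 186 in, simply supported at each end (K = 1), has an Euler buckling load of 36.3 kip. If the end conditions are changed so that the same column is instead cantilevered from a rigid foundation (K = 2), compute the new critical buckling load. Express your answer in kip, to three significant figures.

P_cr ∝ 1/K², so P_cr,new = P_cr,old × (K_old/K_new)² = 36.3 × (1/2)²
= 36.3 × 0.2500 = 9.07 kip

P_cr ≈ 9.07 kip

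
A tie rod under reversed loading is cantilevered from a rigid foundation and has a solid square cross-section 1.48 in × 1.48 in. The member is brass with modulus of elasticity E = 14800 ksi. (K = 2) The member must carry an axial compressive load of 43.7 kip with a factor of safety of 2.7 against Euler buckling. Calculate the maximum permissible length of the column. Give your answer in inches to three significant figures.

I = a⁴/12 = 1.48⁴/12 = 0.3998 in⁴
Required critical load P_cr = n·P = 2.7 × 43.7 = 118.0 kip = 1.180×10^5 lb
From P_cr = π²EI/(K·L)²:  L = (1/K)·√(π²EI/P_cr) = (1/2)·√(π²×1.48×10^7×0.3998/1.180×10^5)
L = 11.1 in

L_max ≈ 11.1 in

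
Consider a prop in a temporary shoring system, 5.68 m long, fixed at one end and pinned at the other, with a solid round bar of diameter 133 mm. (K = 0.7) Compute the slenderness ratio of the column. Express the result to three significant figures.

λ ≈ 120

For a solid circle r = d/4 = 133/4 = 33.25 mm
L_e = K·L = 0.7 × 5.68 m = 3.976 m = 3976.0 mm
λ = L_e / r_min = 3976.0 / 33.25 = 120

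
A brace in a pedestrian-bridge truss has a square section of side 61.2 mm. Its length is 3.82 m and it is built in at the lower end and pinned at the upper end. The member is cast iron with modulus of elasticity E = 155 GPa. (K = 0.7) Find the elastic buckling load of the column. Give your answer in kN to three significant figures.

I = a⁴/12 = 61.2⁴/12 = 1.169×10^6 mm⁴
I = 1.169×10^6 mm⁴ = 1.169×10^-6 m⁴
Effective length L_e = K·L = 0.7 × 3.82 = 2.674 m
P_cr = π²EI / L_e² = π² × 155×10⁹ × 1.169×10^-6 / 2.674² = 2.501×10^5 N

P_cr ≈ 250 kN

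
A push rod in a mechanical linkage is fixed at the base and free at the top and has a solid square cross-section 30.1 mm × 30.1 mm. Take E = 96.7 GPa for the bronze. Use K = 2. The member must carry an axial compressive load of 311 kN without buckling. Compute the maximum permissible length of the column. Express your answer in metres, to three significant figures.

I = a⁴/12 = 30.1⁴/12 = 6.840×10^4 mm⁴
I = 6.840×10^-8 m⁴
At the buckling limit P_cr = P = 3.110×10^5 N
From P_cr = π²EI/(K·L)²:  L = (1/K)·√(π²EI/P_cr) = (1/2)·√(π²×9.67×10^10×6.840×10^-8/3.110×10^5)
L = 0.229 m

L_max ≈ 0.229 m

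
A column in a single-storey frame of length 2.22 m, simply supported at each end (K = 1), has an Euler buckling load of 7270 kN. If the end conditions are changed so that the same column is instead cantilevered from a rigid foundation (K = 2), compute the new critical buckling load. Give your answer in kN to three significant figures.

P_cr ≈ 1820 kN

P_cr ∝ 1/K², so P_cr,new = P_cr,old × (K_old/K_new)² = 7270 × (1/2)²
= 7270 × 0.2500 = 1820 kN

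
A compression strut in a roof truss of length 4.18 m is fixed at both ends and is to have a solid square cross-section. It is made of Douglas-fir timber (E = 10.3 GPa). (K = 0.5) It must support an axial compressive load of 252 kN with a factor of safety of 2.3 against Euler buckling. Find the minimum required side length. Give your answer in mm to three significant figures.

a ≈ 131 mm

Required P_cr = n·P = 2.3 × 252 = 579.6 kN
L_e = K·L = 0.5 × 4.18 = 2.090 m
Required I = P_cr·L_e²/(π²E) = 5.796×10^5 × 2.090² / (π² × 1.03×10^10) = 2.490×10^-5 m⁴
I_req = 2.490×10^7 mm⁴
Solid square: I = a⁴/12  ⇒  a = (12I)^(1/4) = (12×2.490×10^7)^(1/4) = 131 mm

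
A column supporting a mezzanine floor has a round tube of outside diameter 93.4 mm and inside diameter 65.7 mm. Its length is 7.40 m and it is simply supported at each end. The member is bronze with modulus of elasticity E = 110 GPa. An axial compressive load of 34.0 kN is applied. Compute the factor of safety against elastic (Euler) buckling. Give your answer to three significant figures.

n ≈ 1.64

d_o = 93.4 mm, d_i = 65.7 mm
I = π(d_o⁴ − d_i⁴)/64 = π(93.4⁴ − 65.70⁴)/64 = 2.821×10^6 mm⁴
I = 2.821×10^6 mm⁴ = 2.821×10^-6 m⁴
Effective length L_e = K·L = 1 × 7.40 = 7.400 m
P_cr = π²EI / L_e² = π² × 110×10⁹ × 2.821×10^-6 / 7.400² = 5.593×10^4 N
Factor of safety n = P_cr / P = 55.928 / 34.0 = 1.64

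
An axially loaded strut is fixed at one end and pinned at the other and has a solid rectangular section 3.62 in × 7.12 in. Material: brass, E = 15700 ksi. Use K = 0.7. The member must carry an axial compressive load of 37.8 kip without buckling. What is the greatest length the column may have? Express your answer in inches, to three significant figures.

L_max ≈ 485 in

Buckling occurs about the weak axis: I_min = h·b³/12 with b = 3.62 in (the shorter side).
I_min = 7.12×3.62³/12 = 28.15 in⁴
At the buckling limit P_cr = P = 3.780×10^4 lb
From P_cr = π²EI/(K·L)²:  L = (1/K)·√(π²EI/P_cr) = (1/0.7)·√(π²×1.57×10^7×28.15/3.780×10^4)
L = 485 in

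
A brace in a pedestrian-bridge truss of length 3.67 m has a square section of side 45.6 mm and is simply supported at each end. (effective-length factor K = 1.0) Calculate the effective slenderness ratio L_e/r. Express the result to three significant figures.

I = a⁴/12 = 45.6⁴/12 = 3.603×10^5 mm⁴
A = 2.079×10^3 mm²;  r_min = √(I/A) = √(3.603×10^5/2.079×10^3) = 13.16 mm
L_e = K·L = 1 × 3.67 m = 3.670 m = 3670.0 mm
λ = L_e / r_min = 3670.0 / 13.16 = 279

λ ≈ 279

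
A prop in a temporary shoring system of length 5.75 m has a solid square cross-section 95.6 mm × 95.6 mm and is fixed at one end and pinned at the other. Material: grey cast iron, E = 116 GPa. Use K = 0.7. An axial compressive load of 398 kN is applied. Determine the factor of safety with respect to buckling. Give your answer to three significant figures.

n ≈ 1.24

I = a⁴/12 = 95.6⁴/12 = 6.961×10^6 mm⁴
I = 6.961×10^6 mm⁴ = 6.961×10^-6 m⁴
Effective length L_e = K·L = 0.7 × 5.75 = 4.025 m
P_cr = π²EI / L_e² = π² × 116×10⁹ × 6.961×10^-6 / 4.025² = 4.919×10^5 N
Factor of safety n = P_cr / P = 491.90 / 398 = 1.24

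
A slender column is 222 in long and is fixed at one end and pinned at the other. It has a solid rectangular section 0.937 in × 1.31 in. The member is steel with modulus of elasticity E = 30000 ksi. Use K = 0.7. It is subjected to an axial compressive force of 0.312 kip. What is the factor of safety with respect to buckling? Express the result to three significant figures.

Buckling occurs about the weak axis: I_min = h·b³/12 with b = 0.937 in (the shorter side).
I_min = 1.31×0.937³/12 = 8.981×10^-2 in⁴
Effective length L_e = K·L = 0.7 × 222 = 155.4 in
P_cr = π²EI / L_e² = π² × 30000×10³ × 8.981×10^-2 / 155.4² = 1.101×10^3 lb
Factor of safety n = P_cr / P = 1.1011 / 0.312 = 3.53

n ≈ 3.53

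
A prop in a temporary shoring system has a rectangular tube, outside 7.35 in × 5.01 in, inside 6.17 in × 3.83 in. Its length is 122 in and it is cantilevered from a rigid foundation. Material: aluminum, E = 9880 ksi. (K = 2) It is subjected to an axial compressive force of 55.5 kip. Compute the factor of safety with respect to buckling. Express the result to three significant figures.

Weak-axis I_min = (h_o·b_o³ − h_i·b_i³)/12 with b_o = 5.01, b_i = 3.830 in (shorter outer/inner sides).
I_min = (7.35×5.01³ − 6.170×3.830³)/12 = 48.14 in⁴
Effective length L_e = K·L = 2 × 122 = 244.0 in
P_cr = π²EI / L_e² = π² × 9880×10³ × 48.14 / 244.0² = 7.884×10^4 lb
Factor of safety n = P_cr / P = 78.840 / 55.5 = 1.42

n ≈ 1.42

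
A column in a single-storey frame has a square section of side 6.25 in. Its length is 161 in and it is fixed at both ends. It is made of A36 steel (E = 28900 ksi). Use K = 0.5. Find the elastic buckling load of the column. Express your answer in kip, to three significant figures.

P_cr ≈ 5600 kip

I = a⁴/12 = 6.25⁴/12 = 127.2 in⁴
Effective length L_e = K·L = 0.5 × 161 = 80.50 in
P_cr = π²EI / L_e² = π² × 28900×10³ × 127.2 / 80.50² = 5.597×10^6 lb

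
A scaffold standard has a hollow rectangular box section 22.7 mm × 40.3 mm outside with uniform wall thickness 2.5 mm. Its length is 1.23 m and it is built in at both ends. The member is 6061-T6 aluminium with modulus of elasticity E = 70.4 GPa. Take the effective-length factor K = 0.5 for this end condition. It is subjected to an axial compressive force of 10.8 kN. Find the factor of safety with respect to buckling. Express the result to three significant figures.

Inner dimensions: h_i = 40.3 − 2×2.5 = 35.30 mm, b_i = 22.7 − 2×2.5 = 17.70 mm
Weak-axis I_min = (h_o·b_o³ − h_i·b_i³)/12 with b_o = 22.7, b_i = 17.70 mm (shorter outer/inner sides).
I_min = (40.3×22.7³ − 35.30×17.70³)/12 = 2.297×10^4 mm⁴
I = 2.297×10^4 mm⁴ = 2.297×10^-8 m⁴
Effective length L_e = K·L = 0.5 × 1.23 = 0.6150 m
P_cr = π²EI / L_e² = π² × 70.4×10⁹ × 2.297×10^-8 / 0.6150² = 4.220×10^4 N
Factor of safety n = P_cr / P = 42.198 / 10.8 = 3.91

n ≈ 3.91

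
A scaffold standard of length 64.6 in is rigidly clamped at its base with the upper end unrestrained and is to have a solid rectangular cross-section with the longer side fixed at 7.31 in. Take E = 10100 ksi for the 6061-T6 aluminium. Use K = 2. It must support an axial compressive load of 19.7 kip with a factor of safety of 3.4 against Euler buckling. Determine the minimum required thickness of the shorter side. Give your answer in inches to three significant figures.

Required P_cr = n·P = 3.4 × 19.7 = 66.98 kip
L_e = K·L = 2 × 64.6 = 129.2 in
Required I = P_cr·L_e²/(π²E) = 6.698×10^4 × 129.2² / (π² × 1.01×10^7) = 11.22 in⁴
Rectangle, weak axis: I_min = h·b³/12 with h = 7.31 in fixed  ⇒  b = (12I/h)^(1/3) = 2.64 in

b ≈ 2.64 in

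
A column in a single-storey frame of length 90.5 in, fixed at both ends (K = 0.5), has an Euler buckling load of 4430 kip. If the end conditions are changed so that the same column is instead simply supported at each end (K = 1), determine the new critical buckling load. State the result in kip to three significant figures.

P_cr ∝ 1/K², so P_cr,new = P_cr,old × (K_old/K_new)² = 4430 × (0.5/1)²
= 4430 × 0.2500 = 1110 kip

P_cr ≈ 1110 kip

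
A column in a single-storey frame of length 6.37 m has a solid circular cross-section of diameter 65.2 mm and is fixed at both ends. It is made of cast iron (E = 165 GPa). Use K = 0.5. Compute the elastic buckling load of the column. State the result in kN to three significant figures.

I = πd⁴/64 = π×65.2⁴/64 = 8.871×10^5 mm⁴
I = 8.871×10^5 mm⁴ = 8.871×10^-7 m⁴
Effective length L_e = K·L = 0.5 × 6.37 = 3.185 m
P_cr = π²EI / L_e² = π² × 165×10⁹ × 8.871×10^-7 / 3.185² = 1.424×10^5 N

P_cr ≈ 142 kN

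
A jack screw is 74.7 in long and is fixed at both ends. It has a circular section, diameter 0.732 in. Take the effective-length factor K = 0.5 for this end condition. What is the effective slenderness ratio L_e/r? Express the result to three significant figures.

I = πd⁴/64 = π×0.732⁴/64 = 1.409×10^-2 in⁴
A = 0.4208 in²;  r_min = √(I/A) = √(1.409×10^-2/0.4208) = 0.1830 in
L_e = K·L = 0.5 × 74.7 = 37.35 in
λ = L_e / r_min = 37.350 / 0.1830 = 204

λ ≈ 204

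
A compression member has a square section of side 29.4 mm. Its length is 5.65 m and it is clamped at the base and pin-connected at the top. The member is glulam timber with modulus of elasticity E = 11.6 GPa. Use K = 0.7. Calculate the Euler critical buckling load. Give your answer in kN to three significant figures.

I = a⁴/12 = 29.4⁴/12 = 6.226×10^4 mm⁴
I = 6.226×10^4 mm⁴ = 6.226×10^-8 m⁴
Effective length L_e = K·L = 0.7 × 5.65 = 3.955 m
P_cr = π²EI / L_e² = π² × 11.6×10⁹ × 6.226×10^-8 / 3.955² = 455.7 N

P_cr ≈ 0.456 kN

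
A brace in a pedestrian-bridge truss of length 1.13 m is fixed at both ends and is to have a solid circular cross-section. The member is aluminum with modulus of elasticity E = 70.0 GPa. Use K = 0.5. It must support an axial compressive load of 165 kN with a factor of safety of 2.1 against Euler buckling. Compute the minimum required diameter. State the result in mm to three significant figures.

Required P_cr = n·P = 2.1 × 165 = 346.5 kN
L_e = K·L = 0.5 × 1.13 = 0.5650 m
Required I = P_cr·L_e²/(π²E) = 3.465×10^5 × 0.5650² / (π² × 7.00×10^10) = 1.601×10^-7 m⁴
I_req = 1.601×10^5 mm⁴
Solid circle: I = πd⁴/64  ⇒  d = (64I/π)^(1/4) = (64×1.601×10^5/π)^(1/4) = 42.5 mm

d ≈ 42.5 mm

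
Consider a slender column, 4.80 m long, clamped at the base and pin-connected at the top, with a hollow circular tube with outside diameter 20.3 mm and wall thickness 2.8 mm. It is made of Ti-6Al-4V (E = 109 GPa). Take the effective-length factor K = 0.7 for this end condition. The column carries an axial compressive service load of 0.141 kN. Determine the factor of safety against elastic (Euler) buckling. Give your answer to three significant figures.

Inner diameter d_i = 20.3 − 2×2.8 = 14.70 mm
I = π(d_o⁴ − d_i⁴)/64 = π(20.3⁴ − 14.70⁴)/64 = 6.044×10^3 mm⁴
I = 6.044×10^3 mm⁴ = 6.044×10^-9 m⁴
Effective length L_e = K·L = 0.7 × 4.80 = 3.360 m
P_cr = π²EI / L_e² = π² × 109×10⁹ × 6.044×10^-9 / 3.360² = 575.9 N
Factor of safety n = P_cr / P = 0.57591 / 0.141 = 4.08

n ≈ 4.08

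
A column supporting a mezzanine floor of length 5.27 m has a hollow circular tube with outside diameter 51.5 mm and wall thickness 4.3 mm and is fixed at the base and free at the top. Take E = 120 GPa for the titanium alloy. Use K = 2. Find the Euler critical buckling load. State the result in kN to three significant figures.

Inner diameter d_i = 51.5 − 2×4.3 = 42.90 mm
I = π(d_o⁴ − d_i⁴)/64 = π(51.5⁴ − 42.90⁴)/64 = 1.790×10^5 mm⁴
I = 1.790×10^5 mm⁴ = 1.790×10^-7 m⁴
Effective length L_e = K·L = 2 × 5.27 = 10.54 m
P_cr = π²EI / L_e² = π² × 120×10⁹ × 1.790×10^-7 / 10.54² = 1.909×10^3 N

P_cr ≈ 1.91 kN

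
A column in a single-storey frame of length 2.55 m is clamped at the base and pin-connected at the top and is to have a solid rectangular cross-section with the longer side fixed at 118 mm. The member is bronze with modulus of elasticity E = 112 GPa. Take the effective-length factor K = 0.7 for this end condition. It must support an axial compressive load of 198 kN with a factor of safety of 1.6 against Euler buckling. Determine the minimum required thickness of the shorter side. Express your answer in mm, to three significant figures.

Required P_cr = n·P = 1.6 × 198 = 316.8 kN
L_e = K·L = 0.7 × 2.55 = 1.785 m
Required I = P_cr·L_e²/(π²E) = 3.168×10^5 × 1.785² / (π² × 1.12×10^11) = 9.132×10^-7 m⁴
I_req = 9.132×10^5 mm⁴
Rectangle, weak axis: I_min = h·b³/12 with h = 118 mm fixed  ⇒  b = (12I/h)^(1/3) = 45.3 mm

b ≈ 45.3 mm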